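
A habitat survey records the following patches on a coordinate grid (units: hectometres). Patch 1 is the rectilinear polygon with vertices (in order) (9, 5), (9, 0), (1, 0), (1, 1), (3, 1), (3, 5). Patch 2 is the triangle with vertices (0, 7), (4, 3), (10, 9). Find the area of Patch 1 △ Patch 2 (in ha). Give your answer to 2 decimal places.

|Patch 1| = 32, |Patch 2| = 24, |Patch 1∩Patch 2| = 3.5.
|Patch 1 △ Patch 2| = |Patch 1| + |Patch 2| − 2·|Patch 1∩Patch 2| = 32 + 24 − 7 = 49.00.

49.00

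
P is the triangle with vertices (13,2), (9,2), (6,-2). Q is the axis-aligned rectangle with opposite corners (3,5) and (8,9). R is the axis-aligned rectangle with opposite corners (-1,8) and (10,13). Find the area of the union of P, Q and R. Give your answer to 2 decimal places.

By inclusion–exclusion:
Individual areas: |P| = 8, |Q| = 20, |R| = 55.
|P∩Q| = 0.
|P∩R| = 0.
|Q∩R|: x∈[3,8], y∈[8,9] → 5·1 = 5.
|P∩Q∩R| = 0.
|P ∪ Q ∪ R| = 83 − 5 + 0 = 78.00.

78.00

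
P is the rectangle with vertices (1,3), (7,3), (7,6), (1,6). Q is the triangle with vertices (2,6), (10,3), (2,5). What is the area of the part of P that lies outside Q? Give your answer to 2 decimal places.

|P| = 18, |P∩Q| = 3.4375.
|P ∖ Q| = |P| − |P∩Q| = 18 − 3.4375 = 14.56.

14.56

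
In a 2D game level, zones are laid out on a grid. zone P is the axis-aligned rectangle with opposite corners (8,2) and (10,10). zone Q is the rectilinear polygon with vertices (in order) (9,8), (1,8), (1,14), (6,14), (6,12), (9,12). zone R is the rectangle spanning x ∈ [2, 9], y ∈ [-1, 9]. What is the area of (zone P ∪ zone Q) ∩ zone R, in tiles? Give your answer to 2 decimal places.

The region (zone P ∪ zone Q) ∩ zone R is the polygon with vertices (8,2), (8,8), (2,8), (2,9), (9,9), (9,2).
By the shoelace formula its area is 13.00.

13.00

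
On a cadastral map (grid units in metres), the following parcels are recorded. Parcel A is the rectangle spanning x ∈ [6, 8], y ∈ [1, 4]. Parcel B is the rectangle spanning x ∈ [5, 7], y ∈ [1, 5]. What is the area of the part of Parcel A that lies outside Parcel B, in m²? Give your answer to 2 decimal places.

|Parcel A∩Parcel B|: x∈[6,7], y∈[1,4] → 1·3 = 3.
|Parcel A| = 6.
|Parcel A ∖ Parcel B| = |Parcel A| − |Parcel A∩Parcel B| = 6 − 3 = 3.00.

3.00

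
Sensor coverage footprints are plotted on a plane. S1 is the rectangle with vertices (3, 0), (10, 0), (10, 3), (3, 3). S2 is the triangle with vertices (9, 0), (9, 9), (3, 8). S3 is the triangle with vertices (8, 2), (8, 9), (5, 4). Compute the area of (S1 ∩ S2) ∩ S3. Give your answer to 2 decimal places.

0.71

The region (S1 ∩ S2) ∩ S3 is the polygon with vertices (6.75,3), (8,3), (8,2), (7,2.667).
By the shoelace formula its area is 0.71.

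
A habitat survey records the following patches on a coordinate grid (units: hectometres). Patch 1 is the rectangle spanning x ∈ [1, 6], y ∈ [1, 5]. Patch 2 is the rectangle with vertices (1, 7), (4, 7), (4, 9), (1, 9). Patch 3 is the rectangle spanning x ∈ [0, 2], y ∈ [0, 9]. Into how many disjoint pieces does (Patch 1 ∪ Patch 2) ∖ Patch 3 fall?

(Patch 1 ∪ Patch 2) ∖ Patch 3 splits into 2 disjoint pieces (area 16, area 4).

2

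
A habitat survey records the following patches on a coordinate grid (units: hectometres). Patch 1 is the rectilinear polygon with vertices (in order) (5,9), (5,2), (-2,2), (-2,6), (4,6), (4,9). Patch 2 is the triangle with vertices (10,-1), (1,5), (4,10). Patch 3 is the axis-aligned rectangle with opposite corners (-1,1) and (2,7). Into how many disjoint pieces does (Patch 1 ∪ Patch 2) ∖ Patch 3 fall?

(Patch 1 ∪ Patch 2) ∖ Patch 3 splits into 2 disjoint pieces (area 34.5227, area 4).

2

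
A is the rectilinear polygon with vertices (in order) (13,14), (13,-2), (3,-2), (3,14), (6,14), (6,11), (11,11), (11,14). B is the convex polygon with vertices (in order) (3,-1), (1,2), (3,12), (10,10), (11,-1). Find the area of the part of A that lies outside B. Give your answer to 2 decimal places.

55.54

|A| = 145, |A∩B| = 89.4643.
|A ∖ B| = |A| − |A∩B| = 145 − 89.4643 = 55.54.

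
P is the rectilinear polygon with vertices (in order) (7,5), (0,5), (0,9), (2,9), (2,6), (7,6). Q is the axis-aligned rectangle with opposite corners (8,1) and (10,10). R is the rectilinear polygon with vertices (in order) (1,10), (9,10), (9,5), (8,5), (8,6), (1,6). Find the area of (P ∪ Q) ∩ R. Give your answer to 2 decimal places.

|P ∪ Q| = 31.
|(P ∪ Q) ∩ R| = 8.00.

8.00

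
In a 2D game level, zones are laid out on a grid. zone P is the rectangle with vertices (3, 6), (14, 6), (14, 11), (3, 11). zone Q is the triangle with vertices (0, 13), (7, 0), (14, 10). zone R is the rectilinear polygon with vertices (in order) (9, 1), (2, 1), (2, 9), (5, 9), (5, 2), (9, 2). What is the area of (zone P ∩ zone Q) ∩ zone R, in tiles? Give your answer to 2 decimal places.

The region (zone P ∩ zone Q) ∩ zone R is the polygon with vertices (3.769,6), (3,7.429), (3,9), (5,9), (5,6).
By the shoelace formula its area is 5.45.

5.45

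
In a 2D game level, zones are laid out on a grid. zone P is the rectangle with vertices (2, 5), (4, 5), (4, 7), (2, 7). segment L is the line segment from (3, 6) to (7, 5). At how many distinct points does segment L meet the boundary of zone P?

The segment meets the boundary at (4,5.75).

1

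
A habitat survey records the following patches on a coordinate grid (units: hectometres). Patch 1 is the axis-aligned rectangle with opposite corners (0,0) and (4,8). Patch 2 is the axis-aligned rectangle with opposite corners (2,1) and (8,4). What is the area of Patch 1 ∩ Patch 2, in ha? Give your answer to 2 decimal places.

6.00

|Patch 1∩Patch 2|: x∈[2,4], y∈[1,4] → 2·3 = 6.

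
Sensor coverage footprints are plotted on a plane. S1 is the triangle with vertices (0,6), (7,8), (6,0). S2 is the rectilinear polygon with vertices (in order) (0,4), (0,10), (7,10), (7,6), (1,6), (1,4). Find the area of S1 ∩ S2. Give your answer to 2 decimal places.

The intersection is the polygon with vertices (7,8), (6.75,6), (1,6), (1,5), (0,6).
By the shoelace formula its area is 7.25.

7.25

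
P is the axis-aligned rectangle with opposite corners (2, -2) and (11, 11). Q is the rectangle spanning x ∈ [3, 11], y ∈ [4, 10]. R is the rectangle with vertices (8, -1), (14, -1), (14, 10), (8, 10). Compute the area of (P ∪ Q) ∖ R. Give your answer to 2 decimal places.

|P ∪ Q| = 117.
|(P ∪ Q) ∩ R| = 33.
|(P ∪ Q) ∖ R| = 117 − 33 = 84.00.

84.00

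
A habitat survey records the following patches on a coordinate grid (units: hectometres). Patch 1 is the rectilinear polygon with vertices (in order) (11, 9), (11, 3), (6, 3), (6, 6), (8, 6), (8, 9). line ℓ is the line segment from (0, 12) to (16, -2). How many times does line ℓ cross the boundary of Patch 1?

2

The segment meets the boundary at (10.286,3), (6.857,6).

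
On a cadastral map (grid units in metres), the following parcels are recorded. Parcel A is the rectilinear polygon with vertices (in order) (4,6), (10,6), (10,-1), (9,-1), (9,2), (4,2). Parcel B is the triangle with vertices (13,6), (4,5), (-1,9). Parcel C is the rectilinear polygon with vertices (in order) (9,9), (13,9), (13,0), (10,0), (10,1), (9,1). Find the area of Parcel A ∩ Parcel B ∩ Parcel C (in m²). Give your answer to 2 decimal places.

0.39

The intersection is the polygon with vertices (10,5.667), (9,5.556), (9,6), (10,6).
By the shoelace formula its area is 0.39.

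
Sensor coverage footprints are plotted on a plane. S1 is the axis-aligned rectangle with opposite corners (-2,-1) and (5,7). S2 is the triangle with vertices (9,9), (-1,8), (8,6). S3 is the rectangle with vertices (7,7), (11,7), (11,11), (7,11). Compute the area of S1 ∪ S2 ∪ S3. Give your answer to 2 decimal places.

By inclusion–exclusion:
Individual areas: |S1| = 56, |S2| = 14.5, |S3| = 16.
|S1∩S2| = 0.25.
|S1∩S3| = 0 (no overlap).
|S2∩S3| = 3.1333.
|S1∩S2∩S3| = 0.
|S1 ∪ S2 ∪ S3| = 86.5 − 3.3833 + 0 = 83.12.

83.12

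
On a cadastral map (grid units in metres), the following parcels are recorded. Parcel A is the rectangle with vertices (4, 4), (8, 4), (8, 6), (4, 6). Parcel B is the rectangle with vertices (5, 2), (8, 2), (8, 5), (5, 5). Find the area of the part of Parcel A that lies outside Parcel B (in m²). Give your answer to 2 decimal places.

5.00

|Parcel A∩Parcel B|: x∈[5,8], y∈[4,5] → 3·1 = 3.
|Parcel A| = 8.
|Parcel A ∖ Parcel B| = |Parcel A| − |Parcel A∩Parcel B| = 8 − 3 = 5.00.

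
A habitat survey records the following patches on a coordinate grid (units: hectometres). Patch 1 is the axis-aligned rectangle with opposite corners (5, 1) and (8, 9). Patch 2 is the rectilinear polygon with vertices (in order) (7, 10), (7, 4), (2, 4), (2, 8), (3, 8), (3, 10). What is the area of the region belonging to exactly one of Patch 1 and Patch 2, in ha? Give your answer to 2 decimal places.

|Patch 1| = 24, |Patch 2| = 28, |Patch 1∩Patch 2| = 10.
|Patch 1 △ Patch 2| = |Patch 1| + |Patch 2| − 2·|Patch 1∩Patch 2| = 24 + 28 − 20 = 32.00.

32.00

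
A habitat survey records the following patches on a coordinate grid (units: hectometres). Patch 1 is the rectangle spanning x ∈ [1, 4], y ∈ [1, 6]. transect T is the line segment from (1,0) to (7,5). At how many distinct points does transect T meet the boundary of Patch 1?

The segment meets the boundary at (4,2.5), (2.2,1).

2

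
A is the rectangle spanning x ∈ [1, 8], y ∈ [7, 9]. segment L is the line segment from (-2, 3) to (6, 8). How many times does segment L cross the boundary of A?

1

The segment meets the boundary at (4.4,7).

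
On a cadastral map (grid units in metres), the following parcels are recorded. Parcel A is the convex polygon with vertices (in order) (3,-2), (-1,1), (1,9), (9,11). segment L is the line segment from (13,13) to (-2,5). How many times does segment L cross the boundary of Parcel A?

2

The segment meets the boundary at (0.308,6.231), (8.918,10.823).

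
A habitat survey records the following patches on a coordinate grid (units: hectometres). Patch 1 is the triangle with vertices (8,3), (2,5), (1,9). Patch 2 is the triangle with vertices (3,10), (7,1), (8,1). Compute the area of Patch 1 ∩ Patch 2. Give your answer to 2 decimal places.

The intersection is the polygon with vertices (5.783,3.739), (4.949,5.615), (5.879,4.818), (6.636,3.454).
By the shoelace formula its area is 1.01.

1.01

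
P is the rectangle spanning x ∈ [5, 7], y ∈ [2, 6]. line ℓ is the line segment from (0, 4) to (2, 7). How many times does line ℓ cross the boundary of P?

The segment lies entirely outside P and never meets its boundary.

0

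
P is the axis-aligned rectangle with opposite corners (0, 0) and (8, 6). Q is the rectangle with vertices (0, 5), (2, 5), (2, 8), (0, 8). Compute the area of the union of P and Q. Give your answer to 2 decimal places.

52.00

By inclusion–exclusion:
Individual areas: |P| = 48, |Q| = 6.
|P∩Q|: x∈[0,2], y∈[5,6] → 2·1 = 2.
|P ∪ Q| = 54 − 2 = 52.00.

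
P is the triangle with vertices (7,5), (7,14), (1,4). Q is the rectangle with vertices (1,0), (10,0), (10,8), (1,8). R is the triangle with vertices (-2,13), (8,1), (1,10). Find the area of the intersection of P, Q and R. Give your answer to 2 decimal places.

0.71

The intersection is the polygon with vertices (4.951,4.659), (2.884,7.139), (3.032,7.387), (5.131,4.689).
By the shoelace formula its area is 0.71.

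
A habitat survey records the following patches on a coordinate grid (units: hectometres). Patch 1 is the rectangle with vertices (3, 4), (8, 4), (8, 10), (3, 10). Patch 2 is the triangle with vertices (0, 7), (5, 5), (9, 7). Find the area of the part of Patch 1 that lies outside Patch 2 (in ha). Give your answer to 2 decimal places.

23.05

|Patch 1| = 30, |Patch 1∩Patch 2| = 6.95.
|Patch 1 ∖ Patch 2| = |Patch 1| − |Patch 1∩Patch 2| = 30 − 6.95 = 23.05.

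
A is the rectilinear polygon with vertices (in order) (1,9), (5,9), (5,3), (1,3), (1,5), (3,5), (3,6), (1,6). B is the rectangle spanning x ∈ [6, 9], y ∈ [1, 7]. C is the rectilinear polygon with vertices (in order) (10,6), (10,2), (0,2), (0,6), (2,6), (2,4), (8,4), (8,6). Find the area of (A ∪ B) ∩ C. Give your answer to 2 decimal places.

13.00

|A ∪ B| = 40.
|(A ∪ B) ∩ C| = 13.00.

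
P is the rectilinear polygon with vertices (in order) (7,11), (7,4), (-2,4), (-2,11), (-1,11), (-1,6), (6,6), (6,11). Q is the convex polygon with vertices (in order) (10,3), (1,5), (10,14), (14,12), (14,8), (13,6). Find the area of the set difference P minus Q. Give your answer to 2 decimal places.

|P| = 28, |P∩Q| = 13.75.
|P ∖ Q| = |P| − |P∩Q| = 28 − 13.75 = 14.25.

14.25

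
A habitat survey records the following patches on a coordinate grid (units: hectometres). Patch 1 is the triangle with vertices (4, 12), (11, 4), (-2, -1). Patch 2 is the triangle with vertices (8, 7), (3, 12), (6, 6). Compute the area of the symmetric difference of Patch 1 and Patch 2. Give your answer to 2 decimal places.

|Patch 1| = 69.5, |Patch 2| = 7.5, |Patch 1∩Patch 2| = 7.3221.
|Patch 1 △ Patch 2| = |Patch 1| + |Patch 2| − 2·|Patch 1∩Patch 2| = 69.5 + 7.5 − 14.6442 = 62.36.

62.36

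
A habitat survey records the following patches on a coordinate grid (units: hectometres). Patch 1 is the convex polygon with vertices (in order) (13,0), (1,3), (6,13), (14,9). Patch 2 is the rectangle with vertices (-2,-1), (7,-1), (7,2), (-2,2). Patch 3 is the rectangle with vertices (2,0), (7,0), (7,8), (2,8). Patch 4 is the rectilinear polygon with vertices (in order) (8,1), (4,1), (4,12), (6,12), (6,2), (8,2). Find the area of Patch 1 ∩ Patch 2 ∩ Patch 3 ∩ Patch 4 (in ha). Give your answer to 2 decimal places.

0.50

The intersection is the polygon with vertices (7,1.5), (5,2), (6,2), (7,2).
By the shoelace formula its area is 0.50.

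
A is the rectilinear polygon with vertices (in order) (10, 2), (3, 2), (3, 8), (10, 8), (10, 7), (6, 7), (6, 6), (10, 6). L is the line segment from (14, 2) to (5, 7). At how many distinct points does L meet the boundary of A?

The segment meets the boundary at (6,6.444), (6.8,6), (10,4.222).

3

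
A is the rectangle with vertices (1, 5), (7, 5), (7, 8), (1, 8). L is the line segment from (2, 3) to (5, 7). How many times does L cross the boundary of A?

The segment meets the boundary at (3.5,5).

1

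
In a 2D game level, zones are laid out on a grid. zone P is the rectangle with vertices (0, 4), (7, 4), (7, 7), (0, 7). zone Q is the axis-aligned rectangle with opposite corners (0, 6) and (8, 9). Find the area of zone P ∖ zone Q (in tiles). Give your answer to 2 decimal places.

14.00

|zone P∩zone Q|: x∈[0,7], y∈[6,7] → 7·1 = 7.
|zone P| = 21.
|zone P ∖ zone Q| = |zone P| − |zone P∩zone Q| = 21 − 7 = 14.00.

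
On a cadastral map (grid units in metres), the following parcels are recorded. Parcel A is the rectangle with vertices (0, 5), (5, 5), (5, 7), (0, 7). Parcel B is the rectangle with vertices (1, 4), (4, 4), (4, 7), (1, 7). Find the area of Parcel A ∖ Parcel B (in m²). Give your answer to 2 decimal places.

4.00

|Parcel A∩Parcel B|: x∈[1,4], y∈[5,7] → 3·2 = 6.
|Parcel A| = 10.
|Parcel A ∖ Parcel B| = |Parcel A| − |Parcel A∩Parcel B| = 10 − 6 = 4.00.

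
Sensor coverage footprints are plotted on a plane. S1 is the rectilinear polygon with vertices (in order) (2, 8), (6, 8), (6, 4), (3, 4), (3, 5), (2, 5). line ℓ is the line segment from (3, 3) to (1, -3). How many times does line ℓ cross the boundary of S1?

0

The segment lies entirely outside S1 and never meets its boundary.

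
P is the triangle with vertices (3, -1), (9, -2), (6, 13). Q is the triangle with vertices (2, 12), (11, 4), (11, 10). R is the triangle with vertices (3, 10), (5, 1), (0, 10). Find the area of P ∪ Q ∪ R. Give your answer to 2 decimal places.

By inclusion–exclusion:
Individual areas: |P| = 43.5, |Q| = 27, |R| = 13.5.
|P∩Q| = 3.6535.
|P∩R| = 1.2247.
|Q∩R| = 0.
|P∩Q∩R| = 0.
|P ∪ Q ∪ R| = 84 − 4.8783 + 0 = 79.12.

79.12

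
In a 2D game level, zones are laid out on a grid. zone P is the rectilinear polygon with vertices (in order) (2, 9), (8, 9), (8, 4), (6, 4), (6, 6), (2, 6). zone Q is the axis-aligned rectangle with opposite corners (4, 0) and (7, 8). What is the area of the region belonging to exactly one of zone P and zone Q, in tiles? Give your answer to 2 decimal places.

30.00

|zone P| = 22, |zone Q| = 24, |zone P∩zone Q| = 8.
|zone P △ zone Q| = |zone P| + |zone Q| − 2·|zone P∩zone Q| = 22 + 24 − 16 = 30.00.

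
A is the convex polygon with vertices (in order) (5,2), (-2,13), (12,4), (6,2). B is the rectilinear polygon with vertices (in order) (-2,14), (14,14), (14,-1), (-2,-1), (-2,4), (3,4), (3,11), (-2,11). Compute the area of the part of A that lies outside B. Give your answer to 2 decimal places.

|A| = 46.5, |A∩B| = 36.7312.
|A ∖ B| = |A| − |A∩B| = 46.5 − 36.7312 = 9.77.

9.77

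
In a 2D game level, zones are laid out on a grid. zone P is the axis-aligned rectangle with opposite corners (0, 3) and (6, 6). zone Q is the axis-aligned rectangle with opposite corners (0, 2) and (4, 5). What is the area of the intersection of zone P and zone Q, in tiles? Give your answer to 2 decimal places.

|zone P∩zone Q|: x∈[0,4], y∈[3,5] → 4·2 = 8.

8.00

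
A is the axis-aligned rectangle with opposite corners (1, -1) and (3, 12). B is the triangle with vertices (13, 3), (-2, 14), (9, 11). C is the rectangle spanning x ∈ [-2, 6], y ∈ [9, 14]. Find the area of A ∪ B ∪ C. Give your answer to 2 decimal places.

By inclusion–exclusion:
Individual areas: |A| = 26, |B| = 38, |C| = 40.
|A∩B| = 1.8667.
|A∩C|: x∈[1,3], y∈[9,12] → 2·3 = 6.
|B∩C| = 14.2273.
|A∩B∩C| = 1.8667.
|A ∪ B ∪ C| = 104 − 22.0939 + 1.8667 = 83.77.

83.77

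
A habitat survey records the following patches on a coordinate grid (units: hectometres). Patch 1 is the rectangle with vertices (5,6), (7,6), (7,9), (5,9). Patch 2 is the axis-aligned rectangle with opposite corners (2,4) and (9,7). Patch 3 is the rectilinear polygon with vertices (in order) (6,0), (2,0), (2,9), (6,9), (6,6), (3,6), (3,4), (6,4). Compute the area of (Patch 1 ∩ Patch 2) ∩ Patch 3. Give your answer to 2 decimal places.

1.00

The region (Patch 1 ∩ Patch 2) ∩ Patch 3 is the polygon with vertices (5,6), (5,7), (6,7), (6,6).
By the shoelace formula its area is 1.00.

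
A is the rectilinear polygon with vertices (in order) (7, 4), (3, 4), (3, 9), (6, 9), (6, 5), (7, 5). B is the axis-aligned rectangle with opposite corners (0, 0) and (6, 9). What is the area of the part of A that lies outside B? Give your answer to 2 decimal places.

|A| = 16, |A∩B| = 15.
|A ∖ B| = |A| − |A∩B| = 16 − 15 = 1.00.

1.00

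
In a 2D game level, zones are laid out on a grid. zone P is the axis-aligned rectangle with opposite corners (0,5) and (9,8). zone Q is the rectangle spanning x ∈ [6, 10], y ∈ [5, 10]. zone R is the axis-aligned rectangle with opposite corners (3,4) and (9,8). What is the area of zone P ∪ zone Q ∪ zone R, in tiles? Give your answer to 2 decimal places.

By inclusion–exclusion:
Individual areas: |zone P| = 27, |zone Q| = 20, |zone R| = 24.
|zone P∩zone Q|: x∈[6,9], y∈[5,8] → 3·3 = 9.
|zone P∩zone R|: x∈[3,9], y∈[5,8] → 6·3 = 18.
|zone Q∩zone R|: x∈[6,9], y∈[5,8] → 3·3 = 9.
|zone P∩zone Q∩zone R| = 9.
|zone P ∪ zone Q ∪ zone R| = 71 − 36 + 9 = 44.00.

44.00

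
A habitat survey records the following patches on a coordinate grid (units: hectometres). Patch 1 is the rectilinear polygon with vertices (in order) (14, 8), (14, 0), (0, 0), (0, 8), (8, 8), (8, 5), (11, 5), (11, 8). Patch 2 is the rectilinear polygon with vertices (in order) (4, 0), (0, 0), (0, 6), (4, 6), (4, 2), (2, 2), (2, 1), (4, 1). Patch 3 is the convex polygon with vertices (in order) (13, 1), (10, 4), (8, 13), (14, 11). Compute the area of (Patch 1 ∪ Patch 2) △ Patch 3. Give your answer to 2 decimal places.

|Patch 1 ∪ Patch 2| = 103.
|(Patch 1 ∪ Patch 2) ∩ Patch 3| = 16.0611.
|(Patch 1 ∪ Patch 2) △ Patch 3| = 103 + 41.5 − 32.1222 = 112.38.

112.38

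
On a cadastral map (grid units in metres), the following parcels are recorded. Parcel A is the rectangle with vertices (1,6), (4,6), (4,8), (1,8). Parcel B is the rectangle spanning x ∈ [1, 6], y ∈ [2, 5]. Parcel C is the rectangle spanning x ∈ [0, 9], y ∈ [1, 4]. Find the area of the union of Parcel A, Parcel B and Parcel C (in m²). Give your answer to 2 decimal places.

38.00

By inclusion–exclusion:
Individual areas: |Parcel A| = 6, |Parcel B| = 15, |Parcel C| = 27.
|Parcel A∩Parcel B| = 0 (no overlap).
|Parcel A∩Parcel C| = 0 (no overlap).
|Parcel B∩Parcel C|: x∈[1,6], y∈[2,4] → 5·2 = 10.
|Parcel A∩Parcel B∩Parcel C| = 0.
|Parcel A ∪ Parcel B ∪ Parcel C| = 48 − 10 + 0 = 38.00.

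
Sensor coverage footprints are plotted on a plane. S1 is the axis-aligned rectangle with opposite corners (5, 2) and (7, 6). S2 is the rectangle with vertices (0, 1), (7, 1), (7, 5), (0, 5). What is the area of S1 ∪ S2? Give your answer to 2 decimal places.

30.00

By inclusion–exclusion:
Individual areas: |S1| = 8, |S2| = 28.
|S1∩S2|: x∈[5,7], y∈[2,5] → 2·3 = 6.
|S1 ∪ S2| = 36 − 6 = 30.00.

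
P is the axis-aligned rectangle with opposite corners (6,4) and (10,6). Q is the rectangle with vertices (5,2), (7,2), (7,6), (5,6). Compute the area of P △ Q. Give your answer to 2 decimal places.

|P∩Q|: x∈[6,7], y∈[4,6] → 1·2 = 2.
|P △ Q| = |P| + |Q| − 2·|P∩Q| = 8 + 8 − 4 = 12.00.

12.00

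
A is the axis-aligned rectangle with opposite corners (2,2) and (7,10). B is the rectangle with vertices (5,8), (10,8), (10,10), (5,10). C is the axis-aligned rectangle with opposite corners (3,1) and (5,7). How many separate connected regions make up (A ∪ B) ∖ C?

1

(A ∪ B) ∖ C is a single connected region.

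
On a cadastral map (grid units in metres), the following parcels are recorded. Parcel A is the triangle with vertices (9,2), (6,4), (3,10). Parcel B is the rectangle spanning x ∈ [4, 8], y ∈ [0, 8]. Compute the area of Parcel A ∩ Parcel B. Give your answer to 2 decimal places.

The intersection is the polygon with vertices (6,4), (4,8), (4.5,8), (8,3.333), (8,2.667).
By the shoelace formula its area is 5.17.

5.17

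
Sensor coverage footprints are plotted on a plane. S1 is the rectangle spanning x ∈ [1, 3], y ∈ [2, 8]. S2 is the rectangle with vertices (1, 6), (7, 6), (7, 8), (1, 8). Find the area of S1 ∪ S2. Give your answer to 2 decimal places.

By inclusion–exclusion:
Individual areas: |S1| = 12, |S2| = 12.
|S1∩S2|: x∈[1,3], y∈[6,8] → 2·2 = 4.
|S1 ∪ S2| = 24 − 4 = 20.00.

20.00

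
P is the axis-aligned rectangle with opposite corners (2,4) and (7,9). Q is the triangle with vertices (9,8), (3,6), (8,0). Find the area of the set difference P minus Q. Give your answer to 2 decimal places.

16.00

|P| = 25, |P∩Q| = 9.
|P ∖ Q| = |P| − |P∩Q| = 25 − 9 = 16.00.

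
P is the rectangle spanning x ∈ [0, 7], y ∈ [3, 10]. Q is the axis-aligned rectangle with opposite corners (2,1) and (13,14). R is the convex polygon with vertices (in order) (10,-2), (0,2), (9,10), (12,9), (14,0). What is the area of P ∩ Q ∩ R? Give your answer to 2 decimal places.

15.00

The intersection is the polygon with vertices (7,3), (2,3), (2,3.778), (7,8.222).
By the shoelace formula its area is 15.00.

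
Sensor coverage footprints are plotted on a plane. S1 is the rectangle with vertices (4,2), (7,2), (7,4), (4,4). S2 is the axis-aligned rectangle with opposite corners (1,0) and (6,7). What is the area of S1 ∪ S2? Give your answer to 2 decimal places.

By inclusion–exclusion:
Individual areas: |S1| = 6, |S2| = 35.
|S1∩S2|: x∈[4,6], y∈[2,4] → 2·2 = 4.
|S1 ∪ S2| = 41 − 4 = 37.00.

37.00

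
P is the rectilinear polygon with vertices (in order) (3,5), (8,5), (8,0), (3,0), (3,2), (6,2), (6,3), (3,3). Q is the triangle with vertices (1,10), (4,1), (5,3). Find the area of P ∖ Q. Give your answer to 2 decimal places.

18.89

|P| = 22, |P∩Q| = 3.1071.
|P ∖ Q| = |P| − |P∩Q| = 22 − 3.1071 = 18.89.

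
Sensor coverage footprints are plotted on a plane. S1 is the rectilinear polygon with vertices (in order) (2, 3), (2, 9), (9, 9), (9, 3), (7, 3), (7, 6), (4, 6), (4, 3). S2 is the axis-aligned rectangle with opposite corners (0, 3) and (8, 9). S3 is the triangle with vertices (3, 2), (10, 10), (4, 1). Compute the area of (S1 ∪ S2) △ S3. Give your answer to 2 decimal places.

51.65

|S1 ∪ S2| = 54.
|(S1 ∪ S2) ∩ S3| = 4.9256.
|(S1 ∪ S2) △ S3| = 54 + 7.5 − 9.8512 = 51.65.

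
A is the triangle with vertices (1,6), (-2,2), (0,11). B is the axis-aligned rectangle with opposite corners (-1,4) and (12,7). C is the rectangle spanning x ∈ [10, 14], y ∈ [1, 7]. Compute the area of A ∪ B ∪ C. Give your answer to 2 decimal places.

By inclusion–exclusion:
Individual areas: |A| = 9.5, |B| = 39, |C| = 24.
|A∩B| = 4.3722.
|A∩C| = 0.
|B∩C|: x∈[10,12], y∈[4,7] → 2·3 = 6.
|A∩B∩C| = 0.
|A ∪ B ∪ C| = 72.5 − 10.3722 + 0 = 62.13.

62.13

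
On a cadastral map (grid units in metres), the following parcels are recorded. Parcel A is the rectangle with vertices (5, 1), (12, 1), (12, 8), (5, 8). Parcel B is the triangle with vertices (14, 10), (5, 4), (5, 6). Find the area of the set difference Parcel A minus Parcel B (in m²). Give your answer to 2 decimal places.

41.50

|Parcel A| = 49, |Parcel A∩Parcel B| = 7.5.
|Parcel A ∖ Parcel B| = |Parcel A| − |Parcel A∩Parcel B| = 49 − 7.5 = 41.50.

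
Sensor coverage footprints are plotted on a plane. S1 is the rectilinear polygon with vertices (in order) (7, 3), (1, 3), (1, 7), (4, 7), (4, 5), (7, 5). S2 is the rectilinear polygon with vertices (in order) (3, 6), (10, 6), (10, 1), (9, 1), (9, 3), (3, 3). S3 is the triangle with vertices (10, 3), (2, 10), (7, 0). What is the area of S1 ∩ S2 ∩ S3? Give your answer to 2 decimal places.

4.00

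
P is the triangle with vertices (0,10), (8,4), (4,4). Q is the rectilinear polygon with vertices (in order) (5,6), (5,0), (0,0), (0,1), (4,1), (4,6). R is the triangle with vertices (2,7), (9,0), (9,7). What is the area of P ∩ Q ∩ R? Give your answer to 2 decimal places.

The intersection is the polygon with vertices (4,6), (5,6), (5,4), (4,5).
By the shoelace formula its area is 1.50.

1.50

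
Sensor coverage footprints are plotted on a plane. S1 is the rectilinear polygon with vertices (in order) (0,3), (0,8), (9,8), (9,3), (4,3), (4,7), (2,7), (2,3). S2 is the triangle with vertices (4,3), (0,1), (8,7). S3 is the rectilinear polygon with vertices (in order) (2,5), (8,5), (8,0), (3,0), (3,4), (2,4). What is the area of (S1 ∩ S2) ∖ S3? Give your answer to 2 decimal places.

|S1 ∩ S2| = 2.
|(S1 ∩ S2) ∩ S3| = 1.3333.
|(S1 ∩ S2) ∖ S3| = 2 − 1.3333 = 0.67.

0.67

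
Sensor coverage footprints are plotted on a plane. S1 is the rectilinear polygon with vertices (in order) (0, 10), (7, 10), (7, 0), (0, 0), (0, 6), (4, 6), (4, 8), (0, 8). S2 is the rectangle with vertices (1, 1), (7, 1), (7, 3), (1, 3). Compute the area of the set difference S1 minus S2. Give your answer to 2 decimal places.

|S1| = 62, |S1∩S2| = 12.
|S1 ∖ S2| = |S1| − |S1∩S2| = 62 − 12 = 50.00.

50.00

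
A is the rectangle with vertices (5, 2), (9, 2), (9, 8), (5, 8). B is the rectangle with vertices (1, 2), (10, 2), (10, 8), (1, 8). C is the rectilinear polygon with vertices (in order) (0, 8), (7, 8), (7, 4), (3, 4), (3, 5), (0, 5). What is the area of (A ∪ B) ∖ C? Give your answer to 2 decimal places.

32.00

|A ∪ B| = 54.
|(A ∪ B) ∩ C| = 22.
|(A ∪ B) ∖ C| = 54 − 22 = 32.00.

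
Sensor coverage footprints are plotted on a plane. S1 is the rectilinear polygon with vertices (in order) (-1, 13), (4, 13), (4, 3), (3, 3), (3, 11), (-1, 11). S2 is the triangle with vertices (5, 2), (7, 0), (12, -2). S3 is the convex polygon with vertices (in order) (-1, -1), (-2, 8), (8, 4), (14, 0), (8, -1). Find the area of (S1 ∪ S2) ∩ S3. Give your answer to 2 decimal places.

|S1 ∪ S2| = 21.
|(S1 ∪ S2) ∩ S3| = 5.23.

5.23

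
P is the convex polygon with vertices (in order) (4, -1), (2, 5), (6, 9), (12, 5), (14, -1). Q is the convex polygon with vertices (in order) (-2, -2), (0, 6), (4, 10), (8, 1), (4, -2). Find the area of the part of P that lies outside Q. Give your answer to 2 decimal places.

|P| = 80, |P∩Q| = 29.9487.
|P ∖ Q| = |P| − |P∩Q| = 80 − 29.9487 = 50.05.

50.05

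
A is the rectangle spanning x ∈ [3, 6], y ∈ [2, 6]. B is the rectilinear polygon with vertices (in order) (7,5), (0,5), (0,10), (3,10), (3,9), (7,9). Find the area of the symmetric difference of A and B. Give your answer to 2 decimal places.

37.00

|A| = 12, |B| = 31, |A∩B| = 3.
|A △ B| = |A| + |B| − 2·|A∩B| = 12 + 31 − 6 = 37.00.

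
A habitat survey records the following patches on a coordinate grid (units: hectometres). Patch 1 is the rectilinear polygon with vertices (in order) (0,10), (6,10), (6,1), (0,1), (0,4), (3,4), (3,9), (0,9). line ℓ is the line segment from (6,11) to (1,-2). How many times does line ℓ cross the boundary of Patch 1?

2

The segment meets the boundary at (2.154,1), (5.615,10).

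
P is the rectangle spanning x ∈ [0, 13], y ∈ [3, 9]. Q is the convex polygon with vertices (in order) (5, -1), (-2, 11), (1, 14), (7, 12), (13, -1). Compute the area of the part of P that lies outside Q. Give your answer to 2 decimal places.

25.48

|P| = 78, |P∩Q| = 52.5201.
|P ∖ Q| = |P| − |P∩Q| = 78 − 52.5201 = 25.48.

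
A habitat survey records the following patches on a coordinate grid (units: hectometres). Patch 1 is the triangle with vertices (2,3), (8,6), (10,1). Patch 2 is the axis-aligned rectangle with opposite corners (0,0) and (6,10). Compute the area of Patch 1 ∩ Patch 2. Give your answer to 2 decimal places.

6.00

The intersection is the polygon with vertices (6,5), (6,2), (2,3).
By the shoelace formula its area is 6.00.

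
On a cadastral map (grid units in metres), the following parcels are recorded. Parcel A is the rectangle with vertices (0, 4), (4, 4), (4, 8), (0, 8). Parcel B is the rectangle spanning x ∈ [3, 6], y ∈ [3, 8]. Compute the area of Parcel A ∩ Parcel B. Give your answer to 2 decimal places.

|Parcel A∩Parcel B|: x∈[3,4], y∈[4,8] → 1·4 = 4.

4.00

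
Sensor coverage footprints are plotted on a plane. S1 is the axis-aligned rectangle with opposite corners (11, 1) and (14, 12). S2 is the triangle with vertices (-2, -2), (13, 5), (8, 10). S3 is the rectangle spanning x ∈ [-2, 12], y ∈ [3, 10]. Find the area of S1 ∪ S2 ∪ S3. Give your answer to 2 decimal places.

By inclusion–exclusion:
Individual areas: |S1| = 33, |S2| = 55, |S3| = 98.
|S1∩S2| = 2.9333.
|S1∩S3|: x∈[11,12], y∈[3,10] → 1·7 = 7.
|S2∩S3| = 37.8976.
|S1∩S2∩S3| = 2.2.
|S1 ∪ S2 ∪ S3| = 186 − 47.831 + 2.2 = 140.37.

140.37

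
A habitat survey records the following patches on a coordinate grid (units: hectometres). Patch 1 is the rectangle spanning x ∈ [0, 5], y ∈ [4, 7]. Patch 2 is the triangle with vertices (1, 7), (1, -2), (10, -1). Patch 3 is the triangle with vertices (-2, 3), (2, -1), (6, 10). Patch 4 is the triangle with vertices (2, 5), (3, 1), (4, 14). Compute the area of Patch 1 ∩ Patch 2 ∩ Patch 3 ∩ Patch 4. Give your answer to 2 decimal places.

1.72

The intersection is the polygon with vertices (3.304,4.952), (3.231,4), (2.25,4), (2,5), (2.206,5.928).
By the shoelace formula its area is 1.72.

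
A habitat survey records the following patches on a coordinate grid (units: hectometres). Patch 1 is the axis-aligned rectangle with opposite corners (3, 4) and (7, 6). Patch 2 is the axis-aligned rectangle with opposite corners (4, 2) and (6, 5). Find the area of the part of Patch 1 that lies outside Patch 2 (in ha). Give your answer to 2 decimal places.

|Patch 1∩Patch 2|: x∈[4,6], y∈[4,5] → 2·1 = 2.
|Patch 1| = 8.
|Patch 1 ∖ Patch 2| = |Patch 1| − |Patch 1∩Patch 2| = 8 − 2 = 6.00.

6.00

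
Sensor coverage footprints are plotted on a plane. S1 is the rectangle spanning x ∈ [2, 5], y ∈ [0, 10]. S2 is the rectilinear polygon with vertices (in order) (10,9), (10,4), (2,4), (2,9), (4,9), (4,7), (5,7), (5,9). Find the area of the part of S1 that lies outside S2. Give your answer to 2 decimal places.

|S1| = 30, |S1∩S2| = 13.
|S1 ∖ S2| = |S1| − |S1∩S2| = 30 − 13 = 17.00.

17.00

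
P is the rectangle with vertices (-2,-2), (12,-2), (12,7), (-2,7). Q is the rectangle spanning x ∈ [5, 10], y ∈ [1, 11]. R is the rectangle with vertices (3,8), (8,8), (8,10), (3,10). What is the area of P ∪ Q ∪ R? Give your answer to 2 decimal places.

By inclusion–exclusion:
Individual areas: |P| = 126, |Q| = 50, |R| = 10.
|P∩Q|: x∈[5,10], y∈[1,7] → 5·6 = 30.
|P∩R| = 0 (no overlap).
|Q∩R|: x∈[5,8], y∈[8,10] → 3·2 = 6.
|P∩Q∩R| = 0.
|P ∪ Q ∪ R| = 186 − 36 + 0 = 150.00.

150.00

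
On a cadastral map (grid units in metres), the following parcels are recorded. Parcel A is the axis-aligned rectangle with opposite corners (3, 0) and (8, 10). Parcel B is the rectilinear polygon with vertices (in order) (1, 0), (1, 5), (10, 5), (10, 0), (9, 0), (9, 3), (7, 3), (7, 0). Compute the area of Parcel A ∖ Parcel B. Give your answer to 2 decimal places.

28.00

|Parcel A| = 50, |Parcel A∩Parcel B| = 22.
|Parcel A ∖ Parcel B| = |Parcel A| − |Parcel A∩Parcel B| = 50 − 22 = 28.00.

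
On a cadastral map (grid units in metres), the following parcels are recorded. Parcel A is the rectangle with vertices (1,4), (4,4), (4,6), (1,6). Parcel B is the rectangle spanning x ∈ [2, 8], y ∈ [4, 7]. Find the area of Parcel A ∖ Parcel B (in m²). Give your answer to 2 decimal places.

|Parcel A∩Parcel B|: x∈[2,4], y∈[4,6] → 2·2 = 4.
|Parcel A| = 6.
|Parcel A ∖ Parcel B| = |Parcel A| − |Parcel A∩Parcel B| = 6 − 4 = 2.00.

2.00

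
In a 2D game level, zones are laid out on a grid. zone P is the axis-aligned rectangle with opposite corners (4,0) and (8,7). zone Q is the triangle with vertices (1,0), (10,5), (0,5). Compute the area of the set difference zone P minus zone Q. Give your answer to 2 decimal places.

19.11

|zone P| = 28, |zone P∩zone Q| = 8.8889.
|zone P ∖ zone Q| = |zone P| − |zone P∩zone Q| = 28 − 8.8889 = 19.11.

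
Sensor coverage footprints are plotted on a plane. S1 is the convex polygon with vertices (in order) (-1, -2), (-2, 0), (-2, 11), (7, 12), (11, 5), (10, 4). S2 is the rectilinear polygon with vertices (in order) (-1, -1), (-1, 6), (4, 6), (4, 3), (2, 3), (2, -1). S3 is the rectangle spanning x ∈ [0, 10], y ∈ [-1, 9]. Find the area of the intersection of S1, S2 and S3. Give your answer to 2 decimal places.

The intersection is the polygon with vertices (0,-1), (0,6), (4,6), (4,3), (2,3), (2,-0.364), (0.833,-1).
By the shoelace formula its area is 19.63.

19.63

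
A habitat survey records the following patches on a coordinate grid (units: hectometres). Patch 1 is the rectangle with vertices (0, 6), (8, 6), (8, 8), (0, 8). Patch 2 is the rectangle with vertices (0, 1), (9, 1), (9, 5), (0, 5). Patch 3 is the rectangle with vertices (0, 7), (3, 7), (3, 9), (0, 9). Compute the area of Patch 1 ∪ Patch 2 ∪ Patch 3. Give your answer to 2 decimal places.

55.00

By inclusion–exclusion:
Individual areas: |Patch 1| = 16, |Patch 2| = 36, |Patch 3| = 6.
|Patch 1∩Patch 2| = 0 (no overlap).
|Patch 1∩Patch 3|: x∈[0,3], y∈[7,8] → 3·1 = 3.
|Patch 2∩Patch 3| = 0 (no overlap).
|Patch 1∩Patch 2∩Patch 3| = 0.
|Patch 1 ∪ Patch 2 ∪ Patch 3| = 58 − 3 + 0 = 55.00.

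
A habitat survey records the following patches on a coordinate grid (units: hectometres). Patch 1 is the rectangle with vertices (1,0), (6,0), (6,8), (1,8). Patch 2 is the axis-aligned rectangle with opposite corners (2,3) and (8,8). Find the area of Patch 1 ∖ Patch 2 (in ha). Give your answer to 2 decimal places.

|Patch 1∩Patch 2|: x∈[2,6], y∈[3,8] → 4·5 = 20.
|Patch 1| = 40.
|Patch 1 ∖ Patch 2| = |Patch 1| − |Patch 1∩Patch 2| = 40 − 20 = 20.00.

20.00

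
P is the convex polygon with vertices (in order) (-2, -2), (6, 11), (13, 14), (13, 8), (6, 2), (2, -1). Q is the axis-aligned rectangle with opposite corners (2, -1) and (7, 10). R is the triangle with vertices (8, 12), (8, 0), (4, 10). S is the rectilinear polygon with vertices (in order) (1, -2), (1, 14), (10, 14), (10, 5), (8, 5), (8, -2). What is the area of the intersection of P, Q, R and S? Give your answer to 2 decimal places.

The intersection is the polygon with vertices (7,2.857), (6.894,2.766), (4.545,8.636), (5.385,10), (7,10).
By the shoelace formula its area is 10.29.

10.29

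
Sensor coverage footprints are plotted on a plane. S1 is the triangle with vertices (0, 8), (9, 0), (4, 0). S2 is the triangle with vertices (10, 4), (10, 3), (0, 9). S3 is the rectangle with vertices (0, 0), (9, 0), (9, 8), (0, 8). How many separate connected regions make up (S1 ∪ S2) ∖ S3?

2

(S1 ∪ S2) ∖ S3 splits into 2 disjoint pieces (area 0.95, area 0.1667).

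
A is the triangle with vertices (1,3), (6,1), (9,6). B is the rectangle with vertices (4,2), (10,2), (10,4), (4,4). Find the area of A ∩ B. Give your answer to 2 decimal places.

The intersection is the polygon with vertices (6.6,2), (4,2), (4,4), (7.8,4).
By the shoelace formula its area is 6.40.

6.40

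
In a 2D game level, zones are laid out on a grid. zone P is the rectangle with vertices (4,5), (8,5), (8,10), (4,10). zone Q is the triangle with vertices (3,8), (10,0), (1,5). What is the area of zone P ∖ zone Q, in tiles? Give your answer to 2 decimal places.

18.49

|zone P| = 20, |zone P∩zone Q| = 1.5089.
|zone P ∖ zone Q| = |zone P| − |zone P∩zone Q| = 20 − 1.5089 = 18.49.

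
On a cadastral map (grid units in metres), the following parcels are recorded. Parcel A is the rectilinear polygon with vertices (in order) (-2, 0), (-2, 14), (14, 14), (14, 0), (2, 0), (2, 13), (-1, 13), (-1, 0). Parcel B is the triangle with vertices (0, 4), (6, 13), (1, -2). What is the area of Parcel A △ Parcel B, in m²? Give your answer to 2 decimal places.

|Parcel A| = 185, |Parcel B| = 22.5, |Parcel A∩Parcel B| = 12.
|Parcel A △ Parcel B| = |Parcel A| + |Parcel B| − 2·|Parcel A∩Parcel B| = 185 + 22.5 − 24 = 183.50.

183.50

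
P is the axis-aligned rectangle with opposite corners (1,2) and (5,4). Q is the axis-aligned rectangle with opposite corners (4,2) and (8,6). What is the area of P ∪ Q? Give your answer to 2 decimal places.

By inclusion–exclusion:
Individual areas: |P| = 8, |Q| = 16.
|P∩Q|: x∈[4,5], y∈[2,4] → 1·2 = 2.
|P ∪ Q| = 24 − 2 = 22.00.

22.00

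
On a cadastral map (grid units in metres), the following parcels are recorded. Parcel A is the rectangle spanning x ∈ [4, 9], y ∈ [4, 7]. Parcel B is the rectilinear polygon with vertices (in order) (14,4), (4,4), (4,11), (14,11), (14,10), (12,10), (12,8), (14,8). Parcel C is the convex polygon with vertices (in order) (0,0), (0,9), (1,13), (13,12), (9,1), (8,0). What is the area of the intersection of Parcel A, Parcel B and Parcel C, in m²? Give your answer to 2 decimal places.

15.00

The intersection is the polygon with vertices (9,4), (4,4), (4,7), (9,7).
By the shoelace formula its area is 15.00.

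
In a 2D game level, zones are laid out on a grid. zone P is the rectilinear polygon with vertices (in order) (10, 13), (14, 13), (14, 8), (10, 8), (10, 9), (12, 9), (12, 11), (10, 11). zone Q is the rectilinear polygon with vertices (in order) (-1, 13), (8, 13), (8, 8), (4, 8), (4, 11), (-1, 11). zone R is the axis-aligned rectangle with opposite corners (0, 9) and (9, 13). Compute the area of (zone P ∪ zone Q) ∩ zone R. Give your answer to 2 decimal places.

The region (zone P ∪ zone Q) ∩ zone R is the polygon with vertices (8,13), (8,9), (4,9), (4,11), (0,11), (0,13).
By the shoelace formula its area is 24.00.

24.00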